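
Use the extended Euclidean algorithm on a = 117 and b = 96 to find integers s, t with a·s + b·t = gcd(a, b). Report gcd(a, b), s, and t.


Euclidean algorithm on (117, 96) — divide until remainder is 0:
  117 = 1 · 96 + 21
  96 = 4 · 21 + 12
  21 = 1 · 12 + 9
  12 = 1 · 9 + 3
  9 = 3 · 3 + 0
gcd(117, 96) = 3.
Track Bezout coefficients alongside the remainders: start with r₀ = 117 = a·1 + b·0 (s = 1, t = 0) and r₁ = 96 = a·0 + b·1 (s = 0, t = 1); each new remainder r_{k+1} = r_{k-1} − q_k·r_k inherits s_{k+1} = s_{k-1} − q_k·s_k, t_{k+1} = t_{k-1} − q_k·t_k, so r_k = a·s_k + b·t_k at every step:
  q = 1: r = 21, s = 1 − 1·0 = 1, t = 0 − 1·1 = -1  (check: 117·1 + 96·(-1) = 21)
  q = 4: r = 12, s = 0 − 4·1 = -4, t = 1 − 4·(-1) = 5  (check: 117·(-4) + 96·5 = 12)
  q = 1: r = 9, s = 1 − 1·(-4) = 5, t = -1 − 1·5 = -6  (check: 117·5 + 96·(-6) = 9)
  q = 1: r = 3, s = -4 − 1·5 = -9, t = 5 − 1·(-6) = 11  (check: 117·(-9) + 96·11 = 3)
The row with r = 3 (the gcd) gives the Bezout coefficients s = -9, t = 11.
Result: 117 · (-9) + 96 · (11) = 3.

gcd(117, 96) = 3; s = -9, t = 11 (check: 117·(-9) + 96·11 = 3).


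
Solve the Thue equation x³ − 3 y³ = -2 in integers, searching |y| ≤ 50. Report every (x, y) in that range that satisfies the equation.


The equation is x³ - 3y³ = -2. For fixed y, x³ = 3·y³ − 2, so a solution requires the RHS to be a perfect cube.
Strategy: iterate y from -50 to 50, compute RHS = 3·y³ − 2, and check whether it is a (positive or negative) perfect cube.
Check small values of y:
  y = 0: RHS = -2 is not a perfect cube.
  y = 1: RHS = 1 = (1)³ ⇒ x = 1 works.
  y = -1: RHS = -5 is not a perfect cube.
  y = 2: RHS = 22 is not a perfect cube.
  y = -2: RHS = -26 is not a perfect cube.
  y = 3: RHS = 79 is not a perfect cube.
  y = -3: RHS = -83 is not a perfect cube.
Continuing the search up to |y| = 50 finds no further solutions beyond those listed.
Collected solutions: (1, 1).

Solutions (with |y| ≤ 50): (1, 1).


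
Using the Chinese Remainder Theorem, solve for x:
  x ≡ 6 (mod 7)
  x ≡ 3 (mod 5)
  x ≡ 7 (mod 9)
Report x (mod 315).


Moduli 7, 5, 9 are pairwise coprime; by CRT there is a unique solution modulo M = 7 · 5 · 9 = 315.
Solve pairwise, accumulating the modulus:
  Start with x ≡ 6 (mod 7).
  Combine with x ≡ 3 (mod 5): since gcd(7, 5) = 1, we get a unique residue mod 35.
    Write x = 6 + 7·t and substitute into x ≡ 3 (mod 5): 7·t ≡ 3 − 6 = -3 (mod 5).
    Reduce coefficients mod 5: 2·t ≡ 2 (mod 5).
    The inverse of 2 mod 5 is 3 (since 2·3 = 6 = 1·5 + 1), so t ≡ 3·2 = 6 ≡ 1 (mod 5).
    Then x = 6 + 7·1 = 13, valid modulo lcm(7, 5) = 35: x ≡ 13 (mod 35).
  Combine with x ≡ 7 (mod 9): since gcd(35, 9) = 1, we get a unique residue mod 315.
    Write x = 13 + 35·t and substitute into x ≡ 7 (mod 9): 35·t ≡ 7 − 13 = -6 (mod 9).
    Reduce coefficients mod 9: 8·t ≡ 3 (mod 9).
    The inverse of 8 mod 9 is 8 (since 8·8 = 64 = 7·9 + 1), so t ≡ 8·3 = 24 ≡ 6 (mod 9).
    Then x = 13 + 35·6 = 223, valid modulo lcm(35, 9) = 315: x ≡ 223 (mod 315).
Verify: 223 mod 7 = 6 ✓, 223 mod 5 = 3 ✓, 223 mod 9 = 7 ✓.

x ≡ 223 (mod 315).


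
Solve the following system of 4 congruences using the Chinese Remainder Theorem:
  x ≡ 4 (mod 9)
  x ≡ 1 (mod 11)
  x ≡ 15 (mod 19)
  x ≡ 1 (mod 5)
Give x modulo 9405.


Product of moduli M = 9 · 11 · 19 · 5 = 9405.
Merge one congruence at a time:
  Start: x ≡ 4 (mod 9).
  Combine with x ≡ 1 (mod 11); new modulus lcm = 99.
    Write x = 4 + 9·t and substitute into x ≡ 1 (mod 11): 9·t ≡ 1 − 4 = -3 (mod 11).
    Reduce coefficients mod 11: 9·t ≡ 8 (mod 11).
    The inverse of 9 mod 11 is 5 (since 9·5 = 45 = 4·11 + 1), so t ≡ 5·8 = 40 ≡ 7 (mod 11).
    Then x = 4 + 9·7 = 67, valid modulo lcm(9, 11) = 99: x ≡ 67 (mod 99).
  Combine with x ≡ 15 (mod 19); new modulus lcm = 1881.
    Write x = 67 + 99·t and substitute into x ≡ 15 (mod 19): 99·t ≡ 15 − 67 = -52 (mod 19).
    Reduce coefficients mod 19: 4·t ≡ 5 (mod 19).
    The inverse of 4 mod 19 is 5 (since 4·5 = 20 = 1·19 + 1), so t ≡ 5·5 = 25 ≡ 6 (mod 19).
    Then x = 67 + 99·6 = 661, valid modulo lcm(99, 19) = 1881: x ≡ 661 (mod 1881).
  Combine with x ≡ 1 (mod 5); new modulus lcm = 9405.
    Write x = 661 + 1881·t and substitute into x ≡ 1 (mod 5): 1881·t ≡ 1 − 661 = -660 (mod 5).
    Reduce coefficients mod 5: 1·t ≡ 0 (mod 5).
    So t ≡ 0 (mod 5).
    Then x = 661 + 1881·0 = 661, valid modulo lcm(1881, 5) = 9405: x ≡ 661 (mod 9405).
Verify against each original: 661 mod 9 = 4, 661 mod 11 = 1, 661 mod 19 = 15, 661 mod 5 = 1.

x ≡ 661 (mod 9405).


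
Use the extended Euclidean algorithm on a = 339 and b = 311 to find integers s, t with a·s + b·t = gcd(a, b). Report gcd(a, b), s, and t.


Euclidean algorithm on (339, 311) — divide until remainder is 0:
  339 = 1 · 311 + 28
  311 = 11 · 28 + 3
  28 = 9 · 3 + 1
  3 = 3 · 1 + 0
gcd(339, 311) = 1.
Track Bezout coefficients alongside the remainders: start with r₀ = 339 = a·1 + b·0 (s = 1, t = 0) and r₁ = 311 = a·0 + b·1 (s = 0, t = 1); each new remainder r_{k+1} = r_{k-1} − q_k·r_k inherits s_{k+1} = s_{k-1} − q_k·s_k, t_{k+1} = t_{k-1} − q_k·t_k, so r_k = a·s_k + b·t_k at every step:
  q = 1: r = 28, s = 1 − 1·0 = 1, t = 0 − 1·1 = -1  (check: 339·1 + 311·(-1) = 28)
  q = 11: r = 3, s = 0 − 11·1 = -11, t = 1 − 11·(-1) = 12  (check: 339·(-11) + 311·12 = 3)
  q = 9: r = 1, s = 1 − 9·(-11) = 100, t = -1 − 9·12 = -109  (check: 339·100 + 311·(-109) = 1)
The row with r = 1 (the gcd) gives the Bezout coefficients s = 100, t = -109.
Result: 339 · (100) + 311 · (-109) = 1.

gcd(339, 311) = 1; s = 100, t = -109 (check: 339·100 + 311·(-109) = 1).


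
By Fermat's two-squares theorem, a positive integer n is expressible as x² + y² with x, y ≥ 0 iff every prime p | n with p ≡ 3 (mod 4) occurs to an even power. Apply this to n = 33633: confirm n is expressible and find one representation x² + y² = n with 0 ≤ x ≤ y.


Step 1: Factor n = 33633 = 3^2 · 37 · 101.
Step 2: Check the mod-4 condition on each prime factor: 3 ≡ 3 (mod 4), exponent 2 (must be even); 37 ≡ 1 (mod 4), exponent 1; 101 ≡ 1 (mod 4), exponent 1.
All primes ≡ 3 (mod 4) appear to even exponent (or don't appear), so by the two-squares theorem n IS expressible as a sum of two squares.
Step 3: Build a representation. Group n = k² · m with k = 3 and m = 37 · 101 = 3737 (a product of primes ≡ 1 (mod 4)); a representation of m scales to one of n via (k·x)² + (k·y)² = k²(x² + y²). Each prime p ≡ 1 (mod 4) is itself a sum of two squares; find a² by testing p − a² for a perfect square:
  37: 37 − 1² = 36 = 6² ⇒ 37 = 1² + 6².
  101: 101 − 1² = 100 = 10² ⇒ 101 = 1² + 10².
  Combine using the Brahmagupta–Fibonacci identity (a² + b²)(c² + d²) = (ac − bd)² + (ad + bc)² = (ac + bd)² + (ad − bc)²:
  37 · 101 = 3737: from (1² + 6²)(1² + 10²), take (1·1 − 6·10, 1·10 + 6·1) = (1 − 60, 10 + 6) = (-59, 16); dropping signs (only squares matter) gives (59, 16); check 59² + 16² = 3481 + 256 = 3737 ✓.
  Scale by k = 3: (3·59, 3·16) = (177, 48).
Step 4: Order so x ≤ y and verify: 48² + 177² = 2304 + 31329 = 33633 = n. ✓

n = 33633 = 48² + 177² (one valid representation with x ≤ y).


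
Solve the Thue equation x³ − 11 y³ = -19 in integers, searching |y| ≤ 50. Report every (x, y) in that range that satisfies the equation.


The equation is x³ - 11y³ = -19. For fixed y, x³ = 11·y³ − 19, so a solution requires the RHS to be a perfect cube.
Strategy: iterate y from -50 to 50, compute RHS = 11·y³ − 19, and check whether it is a (positive or negative) perfect cube.
Check small values of y:
  y = 0: RHS = -19 is not a perfect cube.
  y = 1: RHS = -8 = (-2)³ ⇒ x = -2 works.
  y = -1: RHS = -30 is not a perfect cube.
  y = 2: RHS = 69 is not a perfect cube.
  y = -2: RHS = -107 is not a perfect cube.
  y = 3: RHS = 278 is not a perfect cube.
  y = -3: RHS = -316 is not a perfect cube.
Continuing, at y = 9: RHS = 8000 = (20)³ ⇒ x = 20 works.
Searching the remaining y in |y| ≤ 50 finds no further solutions.
Collected solutions: (-2, 1), (20, 9).

Solutions (with |y| ≤ 50): (-2, 1), (20, 9).


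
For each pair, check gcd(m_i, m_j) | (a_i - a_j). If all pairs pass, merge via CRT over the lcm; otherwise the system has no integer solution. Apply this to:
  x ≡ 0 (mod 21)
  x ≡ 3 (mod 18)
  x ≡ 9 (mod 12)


Moduli 21, 18, 12 are not pairwise coprime, so CRT works modulo lcm(m_i) when all pairwise compatibility conditions hold.
Pairwise compatibility: gcd(m_i, m_j) must divide a_i - a_j for every pair.
Merge one congruence at a time:
  Start: x ≡ 0 (mod 21).
  Combine with x ≡ 3 (mod 18): gcd(21, 18) = 3; 3 - 0 = 3, which IS divisible by 3, so compatible.
    Write x = 0 + 21·t and substitute into x ≡ 3 (mod 18): 21·t ≡ 3 − 0 = 3 (mod 18).
    Divide the congruence (and modulus) by g = 3: 7·t ≡ 1 (mod 6).
    Reduce coefficients mod 6: 1·t ≡ 1 (mod 6).
    So t ≡ 1 (mod 6).
    Then x = 0 + 21·1 = 21, valid modulo lcm(21, 18) = 126: x ≡ 21 (mod 126).
  Combine with x ≡ 9 (mod 12): gcd(126, 12) = 6; 9 - 21 = -12, which IS divisible by 6, so compatible.
    Write x = 21 + 126·t and substitute into x ≡ 9 (mod 12): 126·t ≡ 9 − 21 = -12 (mod 12).
    Divide the congruence (and modulus) by g = 6: 21·t ≡ -2 (mod 2).
    Reduce coefficients mod 2: 1·t ≡ 0 (mod 2).
    So t ≡ 0 (mod 2).
    Then x = 21 + 126·0 = 21, valid modulo lcm(126, 12) = 252: x ≡ 21 (mod 252).
Verify: 21 mod 21 = 0, 21 mod 18 = 3, 21 mod 12 = 9.

x ≡ 21 (mod 252).


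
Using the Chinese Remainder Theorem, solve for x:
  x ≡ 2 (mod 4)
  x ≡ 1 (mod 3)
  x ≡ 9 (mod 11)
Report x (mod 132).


Moduli 4, 3, 11 are pairwise coprime; by CRT there is a unique solution modulo M = 4 · 3 · 11 = 132.
Solve pairwise, accumulating the modulus:
  Start with x ≡ 2 (mod 4).
  Combine with x ≡ 1 (mod 3): since gcd(4, 3) = 1, we get a unique residue mod 12.
    Write x = 2 + 4·t and substitute into x ≡ 1 (mod 3): 4·t ≡ 1 − 2 = -1 (mod 3).
    Reduce coefficients mod 3: 1·t ≡ 2 (mod 3).
    So t ≡ 2 (mod 3).
    Then x = 2 + 4·2 = 10, valid modulo lcm(4, 3) = 12: x ≡ 10 (mod 12).
  Combine with x ≡ 9 (mod 11): since gcd(12, 11) = 1, we get a unique residue mod 132.
    Write x = 10 + 12·t and substitute into x ≡ 9 (mod 11): 12·t ≡ 9 − 10 = -1 (mod 11).
    Reduce coefficients mod 11: 1·t ≡ 10 (mod 11).
    So t ≡ 10 (mod 11).
    Then x = 10 + 12·10 = 130, valid modulo lcm(12, 11) = 132: x ≡ 130 (mod 132).
Verify: 130 mod 4 = 2 ✓, 130 mod 3 = 1 ✓, 130 mod 11 = 9 ✓.

x ≡ 130 (mod 132).


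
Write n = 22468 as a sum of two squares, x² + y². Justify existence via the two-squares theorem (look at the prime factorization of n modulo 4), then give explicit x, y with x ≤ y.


Step 1: Factor n = 22468 = 2^2 · 41 · 137.
Step 2: Check the mod-4 condition on each prime factor: 2 = 2 (special); 41 ≡ 1 (mod 4), exponent 1; 137 ≡ 1 (mod 4), exponent 1.
All primes ≡ 3 (mod 4) appear to even exponent (or don't appear), so by the two-squares theorem n IS expressible as a sum of two squares.
Step 3: Build a representation. Group n = k² · m with k = 2 and m = 41 · 137 = 5617 (a product of primes ≡ 1 (mod 4)); a representation of m scales to one of n via (k·x)² + (k·y)² = k²(x² + y²). Each prime p ≡ 1 (mod 4) is itself a sum of two squares; find a² by testing p − a² for a perfect square:
  41: 41 − 1² = 40, 41 − 2² = 37, 41 − 3² = 32, 41 − 4² = 25 = 5² ⇒ 41 = 4² + 5².
  137: 137 − 1² = 136, 137 − 2² = 133, 137 − 3² = 128, 137 − 4² = 121 = 11² ⇒ 137 = 4² + 11².
  Combine using the Brahmagupta–Fibonacci identity (a² + b²)(c² + d²) = (ac − bd)² + (ad + bc)² = (ac + bd)² + (ad − bc)²:
  41 · 137 = 5617: from (4² + 5²)(4² + 11²), take (4·4 − 5·11, 4·11 + 5·4) = (16 − 55, 44 + 20) = (-39, 64); dropping signs (only squares matter) gives (39, 64); check 39² + 64² = 1521 + 4096 = 5617 ✓.
  Scale by k = 2: (2·39, 2·64) = (78, 128).
Step 4: Order so x ≤ y and verify: 78² + 128² = 6084 + 16384 = 22468 = n. ✓

n = 22468 = 78² + 128² (one valid representation with x ≤ y).


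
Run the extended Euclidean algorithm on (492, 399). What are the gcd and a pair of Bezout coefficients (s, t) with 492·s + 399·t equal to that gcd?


Euclidean algorithm on (492, 399) — divide until remainder is 0:
  492 = 1 · 399 + 93
  399 = 4 · 93 + 27
  93 = 3 · 27 + 12
  27 = 2 · 12 + 3
  12 = 4 · 3 + 0
gcd(492, 399) = 3.
Track Bezout coefficients alongside the remainders: start with r₀ = 492 = a·1 + b·0 (s = 1, t = 0) and r₁ = 399 = a·0 + b·1 (s = 0, t = 1); each new remainder r_{k+1} = r_{k-1} − q_k·r_k inherits s_{k+1} = s_{k-1} − q_k·s_k, t_{k+1} = t_{k-1} − q_k·t_k, so r_k = a·s_k + b·t_k at every step:
  q = 1: r = 93, s = 1 − 1·0 = 1, t = 0 − 1·1 = -1  (check: 492·1 + 399·(-1) = 93)
  q = 4: r = 27, s = 0 − 4·1 = -4, t = 1 − 4·(-1) = 5  (check: 492·(-4) + 399·5 = 27)
  q = 3: r = 12, s = 1 − 3·(-4) = 13, t = -1 − 3·5 = -16  (check: 492·13 + 399·(-16) = 12)
  q = 2: r = 3, s = -4 − 2·13 = -30, t = 5 − 2·(-16) = 37  (check: 492·(-30) + 399·37 = 3)
The row with r = 3 (the gcd) gives the Bezout coefficients s = -30, t = 37.
Result: 492 · (-30) + 399 · (37) = 3.

gcd(492, 399) = 3; s = -30, t = 37 (check: 492·(-30) + 399·37 = 3).


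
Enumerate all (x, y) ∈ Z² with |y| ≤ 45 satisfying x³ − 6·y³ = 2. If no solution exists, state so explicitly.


The equation is x³ - 6y³ = 2. For fixed y, x³ = 6·y³ + 2, so a solution requires the RHS to be a perfect cube.
Strategy: iterate y from -45 to 45, compute RHS = 6·y³ + 2, and check whether it is a (positive or negative) perfect cube.
Check small values of y:
  y = 0: RHS = 2 is not a perfect cube.
  y = 1: RHS = 8 = (2)³ ⇒ x = 2 works.
  y = -1: RHS = -4 is not a perfect cube.
  y = 2: RHS = 50 is not a perfect cube.
  y = -2: RHS = -46 is not a perfect cube.
  y = 3: RHS = 164 is not a perfect cube.
  y = -3: RHS = -160 is not a perfect cube.
Continuing the search up to |y| = 45 finds no further solutions beyond those listed.
Collected solutions: (2, 1).

Solutions (with |y| ≤ 45): (2, 1).


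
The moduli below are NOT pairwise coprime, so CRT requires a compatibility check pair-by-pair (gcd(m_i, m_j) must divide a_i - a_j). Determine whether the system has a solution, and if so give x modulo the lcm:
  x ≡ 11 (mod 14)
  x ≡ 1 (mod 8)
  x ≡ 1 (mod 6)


Moduli 14, 8, 6 are not pairwise coprime, so CRT works modulo lcm(m_i) when all pairwise compatibility conditions hold.
Pairwise compatibility: gcd(m_i, m_j) must divide a_i - a_j for every pair.
Merge one congruence at a time:
  Start: x ≡ 11 (mod 14).
  Combine with x ≡ 1 (mod 8): gcd(14, 8) = 2; 1 - 11 = -10, which IS divisible by 2, so compatible.
    Write x = 11 + 14·t and substitute into x ≡ 1 (mod 8): 14·t ≡ 1 − 11 = -10 (mod 8).
    Divide the congruence (and modulus) by g = 2: 7·t ≡ -5 (mod 4).
    Reduce coefficients mod 4: 3·t ≡ 3 (mod 4).
    The inverse of 3 mod 4 is 3 (since 3·3 = 9 = 2·4 + 1), so t ≡ 3·3 = 9 ≡ 1 (mod 4).
    Then x = 11 + 14·1 = 25, valid modulo lcm(14, 8) = 56: x ≡ 25 (mod 56).
  Combine with x ≡ 1 (mod 6): gcd(56, 6) = 2; 1 - 25 = -24, which IS divisible by 2, so compatible.
    Write x = 25 + 56·t and substitute into x ≡ 1 (mod 6): 56·t ≡ 1 − 25 = -24 (mod 6).
    Divide the congruence (and modulus) by g = 2: 28·t ≡ -12 (mod 3).
    Reduce coefficients mod 3: 1·t ≡ 0 (mod 3).
    So t ≡ 0 (mod 3).
    Then x = 25 + 56·0 = 25, valid modulo lcm(56, 6) = 168: x ≡ 25 (mod 168).
Verify: 25 mod 14 = 11, 25 mod 8 = 1, 25 mod 6 = 1.

x ≡ 25 (mod 168).


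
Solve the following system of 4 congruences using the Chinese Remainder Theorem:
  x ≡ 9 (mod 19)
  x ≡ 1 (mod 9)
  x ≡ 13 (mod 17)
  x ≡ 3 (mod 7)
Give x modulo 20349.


Product of moduli M = 19 · 9 · 17 · 7 = 20349.
Merge one congruence at a time:
  Start: x ≡ 9 (mod 19).
  Combine with x ≡ 1 (mod 9); new modulus lcm = 171.
    Write x = 9 + 19·t and substitute into x ≡ 1 (mod 9): 19·t ≡ 1 − 9 = -8 (mod 9).
    Reduce coefficients mod 9: 1·t ≡ 1 (mod 9).
    So t ≡ 1 (mod 9).
    Then x = 9 + 19·1 = 28, valid modulo lcm(19, 9) = 171: x ≡ 28 (mod 171).
  Combine with x ≡ 13 (mod 17); new modulus lcm = 2907.
    Write x = 28 + 171·t and substitute into x ≡ 13 (mod 17): 171·t ≡ 13 − 28 = -15 (mod 17).
    Reduce coefficients mod 17: 1·t ≡ 2 (mod 17).
    So t ≡ 2 (mod 17).
    Then x = 28 + 171·2 = 370, valid modulo lcm(171, 17) = 2907: x ≡ 370 (mod 2907).
  Combine with x ≡ 3 (mod 7); new modulus lcm = 20349.
    Write x = 370 + 2907·t and substitute into x ≡ 3 (mod 7): 2907·t ≡ 3 − 370 = -367 (mod 7).
    Reduce coefficients mod 7: 2·t ≡ 4 (mod 7).
    The inverse of 2 mod 7 is 4 (since 2·4 = 8 = 1·7 + 1), so t ≡ 4·4 = 16 ≡ 2 (mod 7).
    Then x = 370 + 2907·2 = 6184, valid modulo lcm(2907, 7) = 20349: x ≡ 6184 (mod 20349).
Verify against each original: 6184 mod 19 = 9, 6184 mod 9 = 1, 6184 mod 17 = 13, 6184 mod 7 = 3.

x ≡ 6184 (mod 20349).


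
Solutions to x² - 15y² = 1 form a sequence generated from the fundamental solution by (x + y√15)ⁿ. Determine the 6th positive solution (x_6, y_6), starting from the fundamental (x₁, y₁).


Step 1: Find the fundamental solution (x₁, y₁) of x² - 15y² = 1.
  Expand √15 as a continued fraction. a₀ = ⌊√15⌋ = 3; iterate m_{k+1} = d_k·a_k − m_k, d_{k+1} = (15 − m_{k+1}²)/d_k, a_{k+1} = ⌊(a₀ + m_{k+1})/d_{k+1}⌋ (starting m₀ = 0, d₀ = 1), with convergents p_k = a_k·p_{k-1} + p_{k-2}, q_k = a_k·q_{k-1} + q_{k-2} (p₋₁ = 1, q₋₁ = 0):
  k = 0: a₀ = 3; p₀/q₀ = 3/1; p₀² − 15·q₀² = 9 − 15 = -6.
  k = 1: m = 3, d = 6, a = ⌊(3 + 3)/6⌋ = 1; p/q = (1·3 + 1)/(1·1 + 0) = 4/1; p² − 15·q² = 16 − 15 = 1.
  The first convergent with p² − 15·q² = 1 gives the fundamental solution (x₁, y₁) = (4, 1).
Step 2: Apply the recurrence (x_{n+1}, y_{n+1}) = (x₁x_n + 15y₁y_n, x₁y_n + y₁x_n) repeatedly.
  From (x_1, y_1) = (4, 1): x_2 = 4·4 + 15·1·1 = 31; y_2 = 4·1 + 1·4 = 8.
  From (x_2, y_2) = (31, 8): x_3 = 4·31 + 15·1·8 = 244; y_3 = 4·8 + 1·31 = 63.
  From (x_3, y_3) = (244, 63): x_4 = 4·244 + 15·1·63 = 1921; y_4 = 4·63 + 1·244 = 496.
  From (x_4, y_4) = (1921, 496): x_5 = 4·1921 + 15·1·496 = 15124; y_5 = 4·496 + 1·1921 = 3905.
  From (x_5, y_5) = (15124, 3905): x_6 = 4·15124 + 15·1·3905 = 119071; y_6 = 4·3905 + 1·15124 = 30744.
Step 3: Verify x_6² - 15·y_6² = 14177903041 - 14177903040 = 1 (should be 1). ✓

(x_1, y_1) = (4, 1); (x_6, y_6) = (119071, 30744).


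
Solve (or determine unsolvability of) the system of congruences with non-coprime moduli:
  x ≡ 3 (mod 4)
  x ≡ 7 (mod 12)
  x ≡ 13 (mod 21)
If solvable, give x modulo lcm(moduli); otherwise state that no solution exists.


Moduli 4, 12, 21 are not pairwise coprime, so CRT works modulo lcm(m_i) when all pairwise compatibility conditions hold.
Pairwise compatibility: gcd(m_i, m_j) must divide a_i - a_j for every pair.
Merge one congruence at a time:
  Start: x ≡ 3 (mod 4).
  Combine with x ≡ 7 (mod 12): gcd(4, 12) = 4; 7 - 3 = 4, which IS divisible by 4, so compatible.
    Write x = 3 + 4·t and substitute into x ≡ 7 (mod 12): 4·t ≡ 7 − 3 = 4 (mod 12).
    Divide the congruence (and modulus) by g = 4: 1·t ≡ 1 (mod 3).
    So t ≡ 1 (mod 3).
    Then x = 3 + 4·1 = 7, valid modulo lcm(4, 12) = 12: x ≡ 7 (mod 12).
  Combine with x ≡ 13 (mod 21): gcd(12, 21) = 3; 13 - 7 = 6, which IS divisible by 3, so compatible.
    Write x = 7 + 12·t and substitute into x ≡ 13 (mod 21): 12·t ≡ 13 − 7 = 6 (mod 21).
    Divide the congruence (and modulus) by g = 3: 4·t ≡ 2 (mod 7).
    The inverse of 4 mod 7 is 2 (since 4·2 = 8 = 1·7 + 1), so t ≡ 2·2 = 4 ≡ 4 (mod 7).
    Then x = 7 + 12·4 = 55, valid modulo lcm(12, 21) = 84: x ≡ 55 (mod 84).
Verify: 55 mod 4 = 3, 55 mod 12 = 7, 55 mod 21 = 13.

x ≡ 55 (mod 84).


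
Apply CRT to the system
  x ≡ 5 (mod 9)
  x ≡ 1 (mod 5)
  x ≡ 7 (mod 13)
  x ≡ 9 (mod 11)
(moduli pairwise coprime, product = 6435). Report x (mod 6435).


Product of moduli M = 9 · 5 · 13 · 11 = 6435.
Merge one congruence at a time:
  Start: x ≡ 5 (mod 9).
  Combine with x ≡ 1 (mod 5); new modulus lcm = 45.
    Write x = 5 + 9·t and substitute into x ≡ 1 (mod 5): 9·t ≡ 1 − 5 = -4 (mod 5).
    Reduce coefficients mod 5: 4·t ≡ 1 (mod 5).
    The inverse of 4 mod 5 is 4 (since 4·4 = 16 = 3·5 + 1), so t ≡ 4·1 = 4 ≡ 4 (mod 5).
    Then x = 5 + 9·4 = 41, valid modulo lcm(9, 5) = 45: x ≡ 41 (mod 45).
  Combine with x ≡ 7 (mod 13); new modulus lcm = 585.
    Write x = 41 + 45·t and substitute into x ≡ 7 (mod 13): 45·t ≡ 7 − 41 = -34 (mod 13).
    Reduce coefficients mod 13: 6·t ≡ 5 (mod 13).
    The inverse of 6 mod 13 is 11 (since 6·11 = 66 = 5·13 + 1), so t ≡ 11·5 = 55 ≡ 3 (mod 13).
    Then x = 41 + 45·3 = 176, valid modulo lcm(45, 13) = 585: x ≡ 176 (mod 585).
  Combine with x ≡ 9 (mod 11); new modulus lcm = 6435.
    Write x = 176 + 585·t and substitute into x ≡ 9 (mod 11): 585·t ≡ 9 − 176 = -167 (mod 11).
    Reduce coefficients mod 11: 2·t ≡ 9 (mod 11).
    The inverse of 2 mod 11 is 6 (since 2·6 = 12 = 1·11 + 1), so t ≡ 6·9 = 54 ≡ 10 (mod 11).
    Then x = 176 + 585·10 = 6026, valid modulo lcm(585, 11) = 6435: x ≡ 6026 (mod 6435).
Verify against each original: 6026 mod 9 = 5, 6026 mod 5 = 1, 6026 mod 13 = 7, 6026 mod 11 = 9.

x ≡ 6026 (mod 6435).


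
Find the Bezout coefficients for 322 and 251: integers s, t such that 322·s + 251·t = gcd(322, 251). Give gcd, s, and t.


Euclidean algorithm on (322, 251) — divide until remainder is 0:
  322 = 1 · 251 + 71
  251 = 3 · 71 + 38
  71 = 1 · 38 + 33
  38 = 1 · 33 + 5
  33 = 6 · 5 + 3
  5 = 1 · 3 + 2
  3 = 1 · 2 + 1
  2 = 2 · 1 + 0
gcd(322, 251) = 1.
Track Bezout coefficients alongside the remainders: start with r₀ = 322 = a·1 + b·0 (s = 1, t = 0) and r₁ = 251 = a·0 + b·1 (s = 0, t = 1); each new remainder r_{k+1} = r_{k-1} − q_k·r_k inherits s_{k+1} = s_{k-1} − q_k·s_k, t_{k+1} = t_{k-1} − q_k·t_k, so r_k = a·s_k + b·t_k at every step:
  q = 1: r = 71, s = 1 − 1·0 = 1, t = 0 − 1·1 = -1  (check: 322·1 + 251·(-1) = 71)
  q = 3: r = 38, s = 0 − 3·1 = -3, t = 1 − 3·(-1) = 4  (check: 322·(-3) + 251·4 = 38)
  q = 1: r = 33, s = 1 − 1·(-3) = 4, t = -1 − 1·4 = -5  (check: 322·4 + 251·(-5) = 33)
  q = 1: r = 5, s = -3 − 1·4 = -7, t = 4 − 1·(-5) = 9  (check: 322·(-7) + 251·9 = 5)
  q = 6: r = 3, s = 4 − 6·(-7) = 46, t = -5 − 6·9 = -59  (check: 322·46 + 251·(-59) = 3)
  q = 1: r = 2, s = -7 − 1·46 = -53, t = 9 − 1·(-59) = 68  (check: 322·(-53) + 251·68 = 2)
  q = 1: r = 1, s = 46 − 1·(-53) = 99, t = -59 − 1·68 = -127  (check: 322·99 + 251·(-127) = 1)
The row with r = 1 (the gcd) gives the Bezout coefficients s = 99, t = -127.
Result: 322 · (99) + 251 · (-127) = 1.

gcd(322, 251) = 1; s = 99, t = -127 (check: 322·99 + 251·(-127) = 1).


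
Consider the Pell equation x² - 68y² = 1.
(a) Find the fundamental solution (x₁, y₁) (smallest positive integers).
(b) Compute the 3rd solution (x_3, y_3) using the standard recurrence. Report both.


Step 1: Find the fundamental solution (x₁, y₁) of x² - 68y² = 1.
  Expand √68 as a continued fraction. a₀ = ⌊√68⌋ = 8; iterate m_{k+1} = d_k·a_k − m_k, d_{k+1} = (68 − m_{k+1}²)/d_k, a_{k+1} = ⌊(a₀ + m_{k+1})/d_{k+1}⌋ (starting m₀ = 0, d₀ = 1), with convergents p_k = a_k·p_{k-1} + p_{k-2}, q_k = a_k·q_{k-1} + q_{k-2} (p₋₁ = 1, q₋₁ = 0):
  k = 0: a₀ = 8; p₀/q₀ = 8/1; p₀² − 68·q₀² = 64 − 68 = -4.
  k = 1: m = 8, d = 4, a = ⌊(8 + 8)/4⌋ = 4; p/q = (4·8 + 1)/(4·1 + 0) = 33/4; p² − 68·q² = 1089 − 1088 = 1.
  The first convergent with p² − 68·q² = 1 gives the fundamental solution (x₁, y₁) = (33, 4).
Step 2: Apply the recurrence (x_{n+1}, y_{n+1}) = (x₁x_n + 68y₁y_n, x₁y_n + y₁x_n) repeatedly.
  From (x_1, y_1) = (33, 4): x_2 = 33·33 + 68·4·4 = 2177; y_2 = 33·4 + 4·33 = 264.
  From (x_2, y_2) = (2177, 264): x_3 = 33·2177 + 68·4·264 = 143649; y_3 = 33·264 + 4·2177 = 17420.
Step 3: Verify x_3² - 68·y_3² = 20635035201 - 20635035200 = 1 (should be 1). ✓

(x_1, y_1) = (33, 4); (x_3, y_3) = (143649, 17420).


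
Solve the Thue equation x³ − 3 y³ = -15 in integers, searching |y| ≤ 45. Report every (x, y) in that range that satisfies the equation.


The equation is x³ - 3y³ = -15. For fixed y, x³ = 3·y³ − 15, so a solution requires the RHS to be a perfect cube.
Strategy: iterate y from -45 to 45, compute RHS = 3·y³ − 15, and check whether it is a (positive or negative) perfect cube.
Check small values of y:
  y = 0: RHS = -15 is not a perfect cube.
  y = 1: RHS = -12 is not a perfect cube.
  y = -1: RHS = -18 is not a perfect cube.
  y = 2: RHS = 9 is not a perfect cube.
  y = -2: RHS = -39 is not a perfect cube.
  y = 3: RHS = 66 is not a perfect cube.
  y = -3: RHS = -96 is not a perfect cube.
Continuing the search up to |y| = 45 finds no solutions either.
No (x, y) in the scanned range satisfies the equation.

No integer solutions with |y| ≤ 45.


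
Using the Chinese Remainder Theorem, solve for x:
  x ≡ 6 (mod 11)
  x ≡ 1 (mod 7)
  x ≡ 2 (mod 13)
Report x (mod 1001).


Moduli 11, 7, 13 are pairwise coprime; by CRT there is a unique solution modulo M = 11 · 7 · 13 = 1001.
Solve pairwise, accumulating the modulus:
  Start with x ≡ 6 (mod 11).
  Combine with x ≡ 1 (mod 7): since gcd(11, 7) = 1, we get a unique residue mod 77.
    Write x = 6 + 11·t and substitute into x ≡ 1 (mod 7): 11·t ≡ 1 − 6 = -5 (mod 7).
    Reduce coefficients mod 7: 4·t ≡ 2 (mod 7).
    The inverse of 4 mod 7 is 2 (since 4·2 = 8 = 1·7 + 1), so t ≡ 2·2 = 4 ≡ 4 (mod 7).
    Then x = 6 + 11·4 = 50, valid modulo lcm(11, 7) = 77: x ≡ 50 (mod 77).
  Combine with x ≡ 2 (mod 13): since gcd(77, 13) = 1, we get a unique residue mod 1001.
    Write x = 50 + 77·t and substitute into x ≡ 2 (mod 13): 77·t ≡ 2 − 50 = -48 (mod 13).
    Reduce coefficients mod 13: 12·t ≡ 4 (mod 13).
    The inverse of 12 mod 13 is 12 (since 12·12 = 144 = 11·13 + 1), so t ≡ 12·4 = 48 ≡ 9 (mod 13).
    Then x = 50 + 77·9 = 743, valid modulo lcm(77, 13) = 1001: x ≡ 743 (mod 1001).
Verify: 743 mod 11 = 6 ✓, 743 mod 7 = 1 ✓, 743 mod 13 = 2 ✓.

x ≡ 743 (mod 1001).


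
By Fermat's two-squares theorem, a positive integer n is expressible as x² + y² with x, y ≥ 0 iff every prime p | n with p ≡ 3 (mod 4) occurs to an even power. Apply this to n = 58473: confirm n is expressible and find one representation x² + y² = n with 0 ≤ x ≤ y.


Step 1: Factor n = 58473 = 3^2 · 73 · 89.
Step 2: Check the mod-4 condition on each prime factor: 3 ≡ 3 (mod 4), exponent 2 (must be even); 73 ≡ 1 (mod 4), exponent 1; 89 ≡ 1 (mod 4), exponent 1.
All primes ≡ 3 (mod 4) appear to even exponent (or don't appear), so by the two-squares theorem n IS expressible as a sum of two squares.
Step 3: Build a representation. Group n = k² · m with k = 3 and m = 73 · 89 = 6497 (a product of primes ≡ 1 (mod 4)); a representation of m scales to one of n via (k·x)² + (k·y)² = k²(x² + y²). Each prime p ≡ 1 (mod 4) is itself a sum of two squares; find a² by testing p − a² for a perfect square:
  73: 73 − 1² = 72, 73 − 2² = 69, 73 − 3² = 64 = 8² ⇒ 73 = 3² + 8².
  89: 89 − 1² = 88, 89 − 2² = 85, 89 − 3² = 80, 89 − 4² = 73, 89 − 5² = 64 = 8² ⇒ 89 = 5² + 8².
  Combine using the Brahmagupta–Fibonacci identity (a² + b²)(c² + d²) = (ac − bd)² + (ad + bc)² = (ac + bd)² + (ad − bc)²:
  73 · 89 = 6497: from (3² + 8²)(5² + 8²), take (3·5 − 8·8, 3·8 + 8·5) = (15 − 64, 24 + 40) = (-49, 64); dropping signs (only squares matter) gives (49, 64); check 49² + 64² = 2401 + 4096 = 6497 ✓.
  Scale by k = 3: (3·49, 3·64) = (147, 192).
Step 4: Order so x ≤ y and verify: 147² + 192² = 21609 + 36864 = 58473 = n. ✓

n = 58473 = 147² + 192² (one valid representation with x ≤ y).


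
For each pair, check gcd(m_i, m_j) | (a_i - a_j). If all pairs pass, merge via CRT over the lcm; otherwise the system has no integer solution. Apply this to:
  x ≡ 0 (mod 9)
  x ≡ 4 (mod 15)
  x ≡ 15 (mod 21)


Moduli 9, 15, 21 are not pairwise coprime, so CRT works modulo lcm(m_i) when all pairwise compatibility conditions hold.
Pairwise compatibility: gcd(m_i, m_j) must divide a_i - a_j for every pair.
Merge one congruence at a time:
  Start: x ≡ 0 (mod 9).
  Combine with x ≡ 4 (mod 15): gcd(9, 15) = 3, and 4 - 0 = 4 is NOT divisible by 3.
    ⇒ system is inconsistent (no integer solution).

No solution (the system is inconsistent).


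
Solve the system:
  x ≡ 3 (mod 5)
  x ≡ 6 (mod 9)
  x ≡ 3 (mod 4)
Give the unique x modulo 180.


Moduli 5, 9, 4 are pairwise coprime; by CRT there is a unique solution modulo M = 5 · 9 · 4 = 180.
Solve pairwise, accumulating the modulus:
  Start with x ≡ 3 (mod 5).
  Combine with x ≡ 6 (mod 9): since gcd(5, 9) = 1, we get a unique residue mod 45.
    Write x = 3 + 5·t and substitute into x ≡ 6 (mod 9): 5·t ≡ 6 − 3 = 3 (mod 9).
    The inverse of 5 mod 9 is 2 (since 5·2 = 10 = 1·9 + 1), so t ≡ 2·3 = 6 ≡ 6 (mod 9).
    Then x = 3 + 5·6 = 33, valid modulo lcm(5, 9) = 45: x ≡ 33 (mod 45).
  Combine with x ≡ 3 (mod 4): since gcd(45, 4) = 1, we get a unique residue mod 180.
    Write x = 33 + 45·t and substitute into x ≡ 3 (mod 4): 45·t ≡ 3 − 33 = -30 (mod 4).
    Reduce coefficients mod 4: 1·t ≡ 2 (mod 4).
    So t ≡ 2 (mod 4).
    Then x = 33 + 45·2 = 123, valid modulo lcm(45, 4) = 180: x ≡ 123 (mod 180).
Verify: 123 mod 5 = 3 ✓, 123 mod 9 = 6 ✓, 123 mod 4 = 3 ✓.

x ≡ 123 (mod 180).


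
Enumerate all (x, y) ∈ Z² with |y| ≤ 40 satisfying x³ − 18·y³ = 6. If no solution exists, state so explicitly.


The equation is x³ - 18y³ = 6. For fixed y, x³ = 18·y³ + 6, so a solution requires the RHS to be a perfect cube.
Strategy: iterate y from -40 to 40, compute RHS = 18·y³ + 6, and check whether it is a (positive or negative) perfect cube.
Check small values of y:
  y = 0: RHS = 6 is not a perfect cube.
  y = 1: RHS = 24 is not a perfect cube.
  y = -1: RHS = -12 is not a perfect cube.
  y = 2: RHS = 150 is not a perfect cube.
  y = -2: RHS = -138 is not a perfect cube.
  y = 3: RHS = 492 is not a perfect cube.
  y = -3: RHS = -480 is not a perfect cube.
Continuing the search up to |y| = 40 finds no solutions either.
No (x, y) in the scanned range satisfies the equation.

No integer solutions with |y| ≤ 40.


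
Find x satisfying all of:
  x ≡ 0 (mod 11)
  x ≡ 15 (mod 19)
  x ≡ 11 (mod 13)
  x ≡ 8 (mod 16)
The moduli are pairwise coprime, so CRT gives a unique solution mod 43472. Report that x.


Product of moduli M = 11 · 19 · 13 · 16 = 43472.
Merge one congruence at a time:
  Start: x ≡ 0 (mod 11).
  Combine with x ≡ 15 (mod 19); new modulus lcm = 209.
    Write x = 0 + 11·t and substitute into x ≡ 15 (mod 19): 11·t ≡ 15 − 0 = 15 (mod 19).
    The inverse of 11 mod 19 is 7 (since 11·7 = 77 = 4·19 + 1), so t ≡ 7·15 = 105 ≡ 10 (mod 19).
    Then x = 0 + 11·10 = 110, valid modulo lcm(11, 19) = 209: x ≡ 110 (mod 209).
  Combine with x ≡ 11 (mod 13); new modulus lcm = 2717.
    Write x = 110 + 209·t and substitute into x ≡ 11 (mod 13): 209·t ≡ 11 − 110 = -99 (mod 13).
    Reduce coefficients mod 13: 1·t ≡ 5 (mod 13).
    So t ≡ 5 (mod 13).
    Then x = 110 + 209·5 = 1155, valid modulo lcm(209, 13) = 2717: x ≡ 1155 (mod 2717).
  Combine with x ≡ 8 (mod 16); new modulus lcm = 43472.
    Write x = 1155 + 2717·t and substitute into x ≡ 8 (mod 16): 2717·t ≡ 8 − 1155 = -1147 (mod 16).
    Reduce coefficients mod 16: 13·t ≡ 5 (mod 16).
    The inverse of 13 mod 16 is 5 (since 13·5 = 65 = 4·16 + 1), so t ≡ 5·5 = 25 ≡ 9 (mod 16).
    Then x = 1155 + 2717·9 = 25608, valid modulo lcm(2717, 16) = 43472: x ≡ 25608 (mod 43472).
Verify against each original: 25608 mod 11 = 0, 25608 mod 19 = 15, 25608 mod 13 = 11, 25608 mod 16 = 8.

x ≡ 25608 (mod 43472).


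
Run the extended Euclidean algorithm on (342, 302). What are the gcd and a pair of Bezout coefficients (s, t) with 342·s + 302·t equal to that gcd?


Euclidean algorithm on (342, 302) — divide until remainder is 0:
  342 = 1 · 302 + 40
  302 = 7 · 40 + 22
  40 = 1 · 22 + 18
  22 = 1 · 18 + 4
  18 = 4 · 4 + 2
  4 = 2 · 2 + 0
gcd(342, 302) = 2.
Track Bezout coefficients alongside the remainders: start with r₀ = 342 = a·1 + b·0 (s = 1, t = 0) and r₁ = 302 = a·0 + b·1 (s = 0, t = 1); each new remainder r_{k+1} = r_{k-1} − q_k·r_k inherits s_{k+1} = s_{k-1} − q_k·s_k, t_{k+1} = t_{k-1} − q_k·t_k, so r_k = a·s_k + b·t_k at every step:
  q = 1: r = 40, s = 1 − 1·0 = 1, t = 0 − 1·1 = -1  (check: 342·1 + 302·(-1) = 40)
  q = 7: r = 22, s = 0 − 7·1 = -7, t = 1 − 7·(-1) = 8  (check: 342·(-7) + 302·8 = 22)
  q = 1: r = 18, s = 1 − 1·(-7) = 8, t = -1 − 1·8 = -9  (check: 342·8 + 302·(-9) = 18)
  q = 1: r = 4, s = -7 − 1·8 = -15, t = 8 − 1·(-9) = 17  (check: 342·(-15) + 302·17 = 4)
  q = 4: r = 2, s = 8 − 4·(-15) = 68, t = -9 − 4·17 = -77  (check: 342·68 + 302·(-77) = 2)
The row with r = 2 (the gcd) gives the Bezout coefficients s = 68, t = -77.
Result: 342 · (68) + 302 · (-77) = 2.

gcd(342, 302) = 2; s = 68, t = -77 (check: 342·68 + 302·(-77) = 2).


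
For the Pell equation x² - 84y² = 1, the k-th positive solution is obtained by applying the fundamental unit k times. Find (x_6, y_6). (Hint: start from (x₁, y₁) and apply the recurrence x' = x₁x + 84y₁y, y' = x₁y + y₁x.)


Step 1: Find the fundamental solution (x₁, y₁) of x² - 84y² = 1.
  Expand √84 as a continued fraction. a₀ = ⌊√84⌋ = 9; iterate m_{k+1} = d_k·a_k − m_k, d_{k+1} = (84 − m_{k+1}²)/d_k, a_{k+1} = ⌊(a₀ + m_{k+1})/d_{k+1}⌋ (starting m₀ = 0, d₀ = 1), with convergents p_k = a_k·p_{k-1} + p_{k-2}, q_k = a_k·q_{k-1} + q_{k-2} (p₋₁ = 1, q₋₁ = 0):
  k = 0: a₀ = 9; p₀/q₀ = 9/1; p₀² − 84·q₀² = 81 − 84 = -3.
  k = 1: m = 9, d = 3, a = ⌊(9 + 9)/3⌋ = 6; p/q = (6·9 + 1)/(6·1 + 0) = 55/6; p² − 84·q² = 3025 − 3024 = 1.
  The first convergent with p² − 84·q² = 1 gives the fundamental solution (x₁, y₁) = (55, 6).
Step 2: Apply the recurrence (x_{n+1}, y_{n+1}) = (x₁x_n + 84y₁y_n, x₁y_n + y₁x_n) repeatedly.
  From (x_1, y_1) = (55, 6): x_2 = 55·55 + 84·6·6 = 6049; y_2 = 55·6 + 6·55 = 660.
  From (x_2, y_2) = (6049, 660): x_3 = 55·6049 + 84·6·660 = 665335; y_3 = 55·660 + 6·6049 = 72594.
  From (x_3, y_3) = (665335, 72594): x_4 = 55·665335 + 84·6·72594 = 73180801; y_4 = 55·72594 + 6·665335 = 7984680.
  From (x_4, y_4) = (73180801, 7984680): x_5 = 55·73180801 + 84·6·7984680 = 8049222775; y_5 = 55·7984680 + 6·73180801 = 878242206.
  From (x_5, y_5) = (8049222775, 878242206): x_6 = 55·8049222775 + 84·6·878242206 = 885341324449; y_6 = 55·878242206 + 6·8049222775 = 96598657980.
Step 3: Verify x_6² - 84·y_6² = 783829260777109485153601 - 783829260777109485153600 = 1 (should be 1). ✓

(x_1, y_1) = (55, 6); (x_6, y_6) = (885341324449, 96598657980).


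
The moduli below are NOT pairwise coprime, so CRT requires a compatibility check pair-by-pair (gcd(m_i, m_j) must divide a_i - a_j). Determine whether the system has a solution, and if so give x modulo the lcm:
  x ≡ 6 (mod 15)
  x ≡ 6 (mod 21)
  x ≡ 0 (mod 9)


Moduli 15, 21, 9 are not pairwise coprime, so CRT works modulo lcm(m_i) when all pairwise compatibility conditions hold.
Pairwise compatibility: gcd(m_i, m_j) must divide a_i - a_j for every pair.
Merge one congruence at a time:
  Start: x ≡ 6 (mod 15).
  Combine with x ≡ 6 (mod 21): gcd(15, 21) = 3; 6 - 6 = 0, which IS divisible by 3, so compatible.
    Write x = 6 + 15·t and substitute into x ≡ 6 (mod 21): 15·t ≡ 6 − 6 = 0 (mod 21).
    Divide the congruence (and modulus) by g = 3: 5·t ≡ 0 (mod 7).
    The inverse of 5 mod 7 is 3 (since 5·3 = 15 = 2·7 + 1), so t ≡ 3·0 = 0 ≡ 0 (mod 7).
    Then x = 6 + 15·0 = 6, valid modulo lcm(15, 21) = 105: x ≡ 6 (mod 105).
  Combine with x ≡ 0 (mod 9): gcd(105, 9) = 3; 0 - 6 = -6, which IS divisible by 3, so compatible.
    Write x = 6 + 105·t and substitute into x ≡ 0 (mod 9): 105·t ≡ 0 − 6 = -6 (mod 9).
    Divide the congruence (and modulus) by g = 3: 35·t ≡ -2 (mod 3).
    Reduce coefficients mod 3: 2·t ≡ 1 (mod 3).
    The inverse of 2 mod 3 is 2 (since 2·2 = 4 = 1·3 + 1), so t ≡ 2·1 = 2 ≡ 2 (mod 3).
    Then x = 6 + 105·2 = 216, valid modulo lcm(105, 9) = 315: x ≡ 216 (mod 315).
Verify: 216 mod 15 = 6, 216 mod 21 = 6, 216 mod 9 = 0.

x ≡ 216 (mod 315).


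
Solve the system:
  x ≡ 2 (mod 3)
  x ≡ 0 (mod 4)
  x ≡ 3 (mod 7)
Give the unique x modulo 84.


Moduli 3, 4, 7 are pairwise coprime; by CRT there is a unique solution modulo M = 3 · 4 · 7 = 84.
Solve pairwise, accumulating the modulus:
  Start with x ≡ 2 (mod 3).
  Combine with x ≡ 0 (mod 4): since gcd(3, 4) = 1, we get a unique residue mod 12.
    Write x = 2 + 3·t and substitute into x ≡ 0 (mod 4): 3·t ≡ 0 − 2 = -2 (mod 4).
    Reduce coefficients mod 4: 3·t ≡ 2 (mod 4).
    The inverse of 3 mod 4 is 3 (since 3·3 = 9 = 2·4 + 1), so t ≡ 3·2 = 6 ≡ 2 (mod 4).
    Then x = 2 + 3·2 = 8, valid modulo lcm(3, 4) = 12: x ≡ 8 (mod 12).
  Combine with x ≡ 3 (mod 7): since gcd(12, 7) = 1, we get a unique residue mod 84.
    Write x = 8 + 12·t and substitute into x ≡ 3 (mod 7): 12·t ≡ 3 − 8 = -5 (mod 7).
    Reduce coefficients mod 7: 5·t ≡ 2 (mod 7).
    The inverse of 5 mod 7 is 3 (since 5·3 = 15 = 2·7 + 1), so t ≡ 3·2 = 6 ≡ 6 (mod 7).
    Then x = 8 + 12·6 = 80, valid modulo lcm(12, 7) = 84: x ≡ 80 (mod 84).
Verify: 80 mod 3 = 2 ✓, 80 mod 4 = 0 ✓, 80 mod 7 = 3 ✓.

x ≡ 80 (mod 84).


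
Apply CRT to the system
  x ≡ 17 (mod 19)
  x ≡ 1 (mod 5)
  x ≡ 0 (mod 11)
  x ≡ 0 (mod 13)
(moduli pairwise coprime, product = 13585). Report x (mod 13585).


Product of moduli M = 19 · 5 · 11 · 13 = 13585.
Merge one congruence at a time:
  Start: x ≡ 17 (mod 19).
  Combine with x ≡ 1 (mod 5); new modulus lcm = 95.
    Write x = 17 + 19·t and substitute into x ≡ 1 (mod 5): 19·t ≡ 1 − 17 = -16 (mod 5).
    Reduce coefficients mod 5: 4·t ≡ 4 (mod 5).
    The inverse of 4 mod 5 is 4 (since 4·4 = 16 = 3·5 + 1), so t ≡ 4·4 = 16 ≡ 1 (mod 5).
    Then x = 17 + 19·1 = 36, valid modulo lcm(19, 5) = 95: x ≡ 36 (mod 95).
  Combine with x ≡ 0 (mod 11); new modulus lcm = 1045.
    Write x = 36 + 95·t and substitute into x ≡ 0 (mod 11): 95·t ≡ 0 − 36 = -36 (mod 11).
    Reduce coefficients mod 11: 7·t ≡ 8 (mod 11).
    The inverse of 7 mod 11 is 8 (since 7·8 = 56 = 5·11 + 1), so t ≡ 8·8 = 64 ≡ 9 (mod 11).
    Then x = 36 + 95·9 = 891, valid modulo lcm(95, 11) = 1045: x ≡ 891 (mod 1045).
  Combine with x ≡ 0 (mod 13); new modulus lcm = 13585.
    Write x = 891 + 1045·t and substitute into x ≡ 0 (mod 13): 1045·t ≡ 0 − 891 = -891 (mod 13).
    Reduce coefficients mod 13: 5·t ≡ 6 (mod 13).
    The inverse of 5 mod 13 is 8 (since 5·8 = 40 = 3·13 + 1), so t ≡ 8·6 = 48 ≡ 9 (mod 13).
    Then x = 891 + 1045·9 = 10296, valid modulo lcm(1045, 13) = 13585: x ≡ 10296 (mod 13585).
Verify against each original: 10296 mod 19 = 17, 10296 mod 5 = 1, 10296 mod 11 = 0, 10296 mod 13 = 0.

x ≡ 10296 (mod 13585).


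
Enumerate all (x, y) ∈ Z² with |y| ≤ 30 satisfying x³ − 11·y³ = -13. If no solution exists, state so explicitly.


The equation is x³ - 11y³ = -13. For fixed y, x³ = 11·y³ − 13, so a solution requires the RHS to be a perfect cube.
Strategy: iterate y from -30 to 30, compute RHS = 11·y³ − 13, and check whether it is a (positive or negative) perfect cube.
Check small values of y:
  y = 0: RHS = -13 is not a perfect cube.
  y = 1: RHS = -2 is not a perfect cube.
  y = -1: RHS = -24 is not a perfect cube.
  y = 2: RHS = 75 is not a perfect cube.
  y = -2: RHS = -101 is not a perfect cube.
  y = 3: RHS = 284 is not a perfect cube.
  y = -3: RHS = -310 is not a perfect cube.
Continuing the search up to |y| = 30 finds no solutions either.
No (x, y) in the scanned range satisfies the equation.

No integer solutions with |y| ≤ 30.
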